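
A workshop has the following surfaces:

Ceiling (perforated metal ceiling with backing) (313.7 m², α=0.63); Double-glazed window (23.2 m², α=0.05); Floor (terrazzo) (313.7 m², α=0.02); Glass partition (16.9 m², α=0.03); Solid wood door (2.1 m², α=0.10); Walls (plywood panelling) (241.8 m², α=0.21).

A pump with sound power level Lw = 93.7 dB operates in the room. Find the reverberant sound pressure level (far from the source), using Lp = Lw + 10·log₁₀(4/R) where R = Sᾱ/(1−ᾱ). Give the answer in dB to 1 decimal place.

Σ(Sᵢαᵢ) = 313.7×0.63 + 23.2×0.05 + 313.7×0.02 + 16.9×0.03 + 2.1×0.10 + 241.8×0.21 = 256.560; total area S = 911.4 m².
ᾱ = 0.2815, so room constant R = A/(1−ᾱ) = 357.077 m².
Lp = 93.7 + 10·log₁₀(4/357.077) = 93.7 + (-19.51) = 74.2 dB.

74.2 dB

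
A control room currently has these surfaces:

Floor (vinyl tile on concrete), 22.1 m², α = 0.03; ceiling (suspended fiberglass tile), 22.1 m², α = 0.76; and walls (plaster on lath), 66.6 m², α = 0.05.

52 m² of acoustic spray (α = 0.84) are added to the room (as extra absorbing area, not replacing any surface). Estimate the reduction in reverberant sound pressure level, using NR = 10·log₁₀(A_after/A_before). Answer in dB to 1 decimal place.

Total absorption A_before = 22.1*0.03 + 22.1*0.76 + 66.6*0.05
  = 0.663 + 16.796 + 3.330 = 20.789 m² sabins.
Treatment contributes 52·0.84 = 43.680 sabins.
A_after = 20.789 + 43.680 = 64.469 sabins.
NR = 10·log₁₀(64.469/20.789) = 4.9 dB.

4.9 dB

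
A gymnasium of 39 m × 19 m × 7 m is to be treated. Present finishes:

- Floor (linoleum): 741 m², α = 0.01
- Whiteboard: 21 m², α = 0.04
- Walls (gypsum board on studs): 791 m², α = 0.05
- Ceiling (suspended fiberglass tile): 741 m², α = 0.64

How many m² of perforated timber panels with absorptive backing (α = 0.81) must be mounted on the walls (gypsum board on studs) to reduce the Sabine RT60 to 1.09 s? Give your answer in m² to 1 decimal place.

321.2

Total absorption A₁ = 741×0.01 + 21×0.04 + 791×0.05 + 741×0.64
  = 7.410 + 0.840 + 39.550 + 474.240 = 522.040 m² sabins.
Required A₂ = 0.161·5187/1.09 = 766.153 sabins.
ΔA needed = 766.153 − 522.040 = 244.113 sabins.
Net gain per m²: Δα = 0.81 − 0.05 = 0.76.
Area = ΔA/Δα = 244.113/0.76 = 321.2 m².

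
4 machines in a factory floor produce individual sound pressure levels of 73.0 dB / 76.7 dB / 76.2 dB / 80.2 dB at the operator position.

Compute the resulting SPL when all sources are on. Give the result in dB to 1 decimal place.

83.3 dB

Sum in the linear (power) domain: Σ 10^(Lᵢ/10) = 10^(73.0/10) + 10^(76.7/10) + 10^(76.2/10) + 10^(80.2/10) = 2.131e+08.
Back to dB: 10·log₁₀ Σ = 83.3 dB.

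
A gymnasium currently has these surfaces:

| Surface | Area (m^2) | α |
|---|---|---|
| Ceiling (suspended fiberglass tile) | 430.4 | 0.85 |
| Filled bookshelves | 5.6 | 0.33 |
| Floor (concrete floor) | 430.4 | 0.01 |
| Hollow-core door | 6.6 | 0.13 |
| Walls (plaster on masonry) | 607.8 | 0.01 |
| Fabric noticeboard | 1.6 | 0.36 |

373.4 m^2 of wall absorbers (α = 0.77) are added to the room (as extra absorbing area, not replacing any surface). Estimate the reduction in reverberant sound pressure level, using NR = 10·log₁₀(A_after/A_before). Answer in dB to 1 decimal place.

Equivalent absorption area: A_before = 430.4·0.85 + 5.6·0.33 + 430.4·0.01 + 6.6·0.13 + 607.8·0.01 + 1.6·0.36 = 379.504 m^2.
Treatment contributes 373.4·0.77 = 287.518 sabins.
A_after = 379.504 + 287.518 = 667.022 sabins.
NR = 10·log₁₀(667.022/379.504) = 2.4 dB.

2.4 dB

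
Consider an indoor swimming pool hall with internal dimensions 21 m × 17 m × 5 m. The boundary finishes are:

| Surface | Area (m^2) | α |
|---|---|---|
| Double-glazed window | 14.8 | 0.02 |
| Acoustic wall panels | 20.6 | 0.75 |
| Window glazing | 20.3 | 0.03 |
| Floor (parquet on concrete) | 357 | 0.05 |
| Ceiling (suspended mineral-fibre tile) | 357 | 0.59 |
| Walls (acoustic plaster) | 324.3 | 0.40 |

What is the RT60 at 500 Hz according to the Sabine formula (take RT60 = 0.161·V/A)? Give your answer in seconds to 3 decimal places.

Equivalent absorption area: A = 14.8×0.02 + 20.6×0.75 + 20.3×0.03 + 357×0.05 + 357×0.59 + 324.3×0.40 = 374.555 m^2.
Volume V = 21 × 17 × 5 = 1785 m³.
RT60 = 0.161 · V / A = 0.161 × 1785 / 374.555 = 0.767 s.

0.767 sec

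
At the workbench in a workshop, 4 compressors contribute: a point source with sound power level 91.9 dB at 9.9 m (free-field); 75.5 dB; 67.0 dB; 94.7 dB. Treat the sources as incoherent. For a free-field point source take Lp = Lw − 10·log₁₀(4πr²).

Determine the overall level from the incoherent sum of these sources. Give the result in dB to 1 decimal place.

Source at 9.9 m: Lp = 91.9 − 10·log₁₀(4π·9.9²) = 91.9 − 10·log₁₀(1231.630) = 61.0 dB.
Sum in the linear (power) domain: Σ 10^(Lᵢ/10) = 10^(61.0/10) + 10^(75.5/10) + 10^(67.0/10) + 10^(94.7/10) = 2.993e+09.
Back to dB: 10·log₁₀ Σ = 94.8 dB.

94.8 dB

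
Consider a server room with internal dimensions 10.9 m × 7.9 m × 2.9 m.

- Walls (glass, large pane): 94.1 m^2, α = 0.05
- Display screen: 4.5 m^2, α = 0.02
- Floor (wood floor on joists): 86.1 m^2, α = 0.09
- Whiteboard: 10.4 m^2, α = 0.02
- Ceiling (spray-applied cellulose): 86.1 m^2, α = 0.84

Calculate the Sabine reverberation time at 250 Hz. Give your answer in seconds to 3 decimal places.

0.473 s

Total absorption A = 94.1·0.05 + 4.5·0.02 + 86.1·0.09 + 10.4·0.02 + 86.1·0.84
  = 4.705 + 0.090 + 7.749 + 0.208 + 72.324 = 85.076 m^2 sabins.
Volume V = 10.9 × 7.9 × 2.9 = 249.719 m³.
T = 0.161 V/A = 0.161·249.719/85.076 = 0.473 s.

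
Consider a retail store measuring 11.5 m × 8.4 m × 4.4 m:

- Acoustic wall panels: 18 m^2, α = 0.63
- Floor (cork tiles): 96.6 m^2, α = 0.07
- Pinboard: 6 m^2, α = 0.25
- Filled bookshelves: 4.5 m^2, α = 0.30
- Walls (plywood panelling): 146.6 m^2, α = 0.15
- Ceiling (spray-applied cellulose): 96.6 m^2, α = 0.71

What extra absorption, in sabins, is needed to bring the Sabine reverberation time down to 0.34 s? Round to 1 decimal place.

Total absorption A₁ = 18·0.63 + 96.6·0.07 + 6·0.25 + 4.5·0.30 + 146.6·0.15 + 96.6·0.71
  = 11.340 + 6.762 + 1.500 + 1.350 + 21.990 + 68.586 = 111.528 m^2 sabins.
V = 425.04 m³. Required absorption A₂ = 0.161 × 425.04 / 0.34 = 201.269 sabins.
Shortfall: 201.269 − 111.528 = 89.7 sabins.

89.7 sabins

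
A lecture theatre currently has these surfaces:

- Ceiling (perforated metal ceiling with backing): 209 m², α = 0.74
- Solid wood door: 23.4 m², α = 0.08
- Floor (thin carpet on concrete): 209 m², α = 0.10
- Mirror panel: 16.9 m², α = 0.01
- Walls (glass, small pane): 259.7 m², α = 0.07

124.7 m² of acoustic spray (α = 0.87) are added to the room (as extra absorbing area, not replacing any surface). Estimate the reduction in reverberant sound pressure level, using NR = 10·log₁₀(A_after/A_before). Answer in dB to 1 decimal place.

1.9 dB

Equivalent absorption area: A_before = 209*0.74 + 23.4*0.08 + 209*0.10 + 16.9*0.01 + 259.7*0.07 = 195.780 m².
Treatment contributes 124.7·0.87 = 108.489 sabins.
New total A_after = 304.269 sabins.
NR = 10·log₁₀(304.269/195.780) = 1.9 dB.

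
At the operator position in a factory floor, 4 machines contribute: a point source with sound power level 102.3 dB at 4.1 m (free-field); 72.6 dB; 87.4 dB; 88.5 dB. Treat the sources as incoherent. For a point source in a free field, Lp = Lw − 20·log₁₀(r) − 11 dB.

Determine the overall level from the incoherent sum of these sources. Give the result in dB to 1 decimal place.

91.3 dB

Source at 4.1 m: Lp = 102.3 − 20·log₁₀(4.1) − 11 = 79.0 dB.
Converting to relative power and adding: 10^(79.0/10) + 10^(72.6/10) + 10^(87.4/10) + 10^(88.5/10) = 1.355e+09.
Back to dB: 10·log₁₀ Σ = 91.3 dB.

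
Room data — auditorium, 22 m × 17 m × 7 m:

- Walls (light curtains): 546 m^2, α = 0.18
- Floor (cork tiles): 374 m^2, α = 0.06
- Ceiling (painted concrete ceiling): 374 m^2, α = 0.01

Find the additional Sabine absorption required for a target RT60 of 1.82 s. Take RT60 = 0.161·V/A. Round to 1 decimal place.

Summing Sᵢαᵢ: 98.280 + 22.440 + 3.740 → A₁ = 124.460 sabins.
For T = 1.82 s, need A₂ = 0.161·V/T = 0.161·2618/1.82 = 231.592 sabins.
ΔA = A₂ − A₁ = 231.592 − 124.460 = 107.1 sabins.

107.1 sabins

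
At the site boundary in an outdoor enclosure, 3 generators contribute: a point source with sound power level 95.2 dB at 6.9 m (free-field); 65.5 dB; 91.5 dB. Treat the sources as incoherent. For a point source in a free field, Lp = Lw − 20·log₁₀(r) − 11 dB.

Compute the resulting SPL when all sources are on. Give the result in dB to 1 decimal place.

Source at 6.9 m: Lp = 95.2 − 20·log₁₀(6.9) − 11 = 67.4 dB.
Converting to relative power and adding: 10^(67.4/10) + 10^(65.5/10) + 10^(91.5/10) = 1.422e+09.
L_total = 10·log₁₀(1.422e+09) = 91.5 dB.

91.5 dB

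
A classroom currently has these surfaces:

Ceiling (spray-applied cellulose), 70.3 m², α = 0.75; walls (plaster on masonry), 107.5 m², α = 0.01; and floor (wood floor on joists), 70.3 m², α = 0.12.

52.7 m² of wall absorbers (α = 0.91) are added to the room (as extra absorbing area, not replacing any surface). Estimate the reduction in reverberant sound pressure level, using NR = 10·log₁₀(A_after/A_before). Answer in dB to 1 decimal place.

A_before = Σ Sᵢαᵢ = 70.3×0.75 + 107.5×0.01 + 70.3×0.12 = 62.236 sabins.
Added absorption = 52.7 × 0.91 = 47.957 sabins.
New total A_after = 110.193 sabins.
Reduction = 10 log₁₀(A_after/A_before) = 10 log₁₀(1.7706) = 2.5 dB.

2.5 dB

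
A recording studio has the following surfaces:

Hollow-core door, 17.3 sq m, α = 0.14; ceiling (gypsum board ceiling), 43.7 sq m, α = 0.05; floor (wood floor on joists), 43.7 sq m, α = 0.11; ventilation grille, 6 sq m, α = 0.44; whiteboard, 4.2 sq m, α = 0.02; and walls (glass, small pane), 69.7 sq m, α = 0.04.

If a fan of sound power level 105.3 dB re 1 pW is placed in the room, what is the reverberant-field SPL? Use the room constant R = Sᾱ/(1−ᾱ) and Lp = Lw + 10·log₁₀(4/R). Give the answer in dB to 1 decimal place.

99.2 dB

A = 14.926 sabins; S = 184.6 sq m.
ᾱ = 14.926/184.6 = 0.0809; R = Sᾱ/(1−ᾱ) = 14.926/(1−0.0809) = 16.240 sq m.
Lp = Lw + 10 log₁₀(4/R) = 105.3 -6.09 = 99.2 dB.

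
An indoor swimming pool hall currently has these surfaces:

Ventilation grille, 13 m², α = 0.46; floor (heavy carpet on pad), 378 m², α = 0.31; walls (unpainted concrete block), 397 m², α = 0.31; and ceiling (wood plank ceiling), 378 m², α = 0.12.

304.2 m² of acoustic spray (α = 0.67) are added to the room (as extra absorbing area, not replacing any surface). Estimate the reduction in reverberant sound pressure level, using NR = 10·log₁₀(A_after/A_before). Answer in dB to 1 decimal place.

Total absorption A_before = 13×0.46 + 378×0.31 + 397×0.31 + 378×0.12
  = 5.980 + 117.180 + 123.070 + 45.360 = 291.590 m² sabins.
Added absorption = 304.2 × 0.67 = 203.814 sabins.
New total A_after = 495.404 sabins.
NR = 10·log₁₀(495.404/291.590) = 2.3 dB.

2.3 dB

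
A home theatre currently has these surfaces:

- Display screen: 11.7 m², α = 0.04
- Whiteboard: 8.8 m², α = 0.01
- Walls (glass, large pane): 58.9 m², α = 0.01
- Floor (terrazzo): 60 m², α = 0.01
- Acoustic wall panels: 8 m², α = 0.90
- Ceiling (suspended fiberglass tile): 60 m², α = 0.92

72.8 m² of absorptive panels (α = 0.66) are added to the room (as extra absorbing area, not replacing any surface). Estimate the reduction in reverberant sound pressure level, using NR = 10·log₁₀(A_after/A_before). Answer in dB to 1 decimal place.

2.4 dB

A_before = Σ Sᵢαᵢ = 11.7·0.04 + 8.8·0.01 + 58.9·0.01 + 60·0.01 + 8·0.90 + 60·0.92 = 64.145 sabins.
Added absorption = 72.8 × 0.66 = 48.048 sabins.
New total A_after = 112.193 sabins.
NR = 10·log₁₀(112.193/64.145) = 2.4 dB.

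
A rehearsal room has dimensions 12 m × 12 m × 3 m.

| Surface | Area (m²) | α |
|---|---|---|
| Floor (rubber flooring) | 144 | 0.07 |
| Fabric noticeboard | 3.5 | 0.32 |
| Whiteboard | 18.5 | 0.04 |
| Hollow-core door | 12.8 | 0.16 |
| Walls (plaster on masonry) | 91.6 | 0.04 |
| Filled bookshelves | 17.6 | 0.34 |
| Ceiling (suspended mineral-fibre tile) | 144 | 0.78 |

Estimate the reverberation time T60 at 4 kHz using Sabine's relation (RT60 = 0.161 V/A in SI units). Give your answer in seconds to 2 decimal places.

0.51 sec

Total absorption A = 144·0.07 + 3.5·0.32 + 18.5·0.04 + 12.8·0.16 + 91.6·0.04 + 17.6·0.34 + 144·0.78
  = 10.080 + 1.120 + 0.740 + 2.048 + 3.664 + 5.984 + 112.320 = 135.956 m² sabins.
Room volume: 432 m³.
Sabine: RT60 = 0.161 × 432 / 135.956 = 0.51 s.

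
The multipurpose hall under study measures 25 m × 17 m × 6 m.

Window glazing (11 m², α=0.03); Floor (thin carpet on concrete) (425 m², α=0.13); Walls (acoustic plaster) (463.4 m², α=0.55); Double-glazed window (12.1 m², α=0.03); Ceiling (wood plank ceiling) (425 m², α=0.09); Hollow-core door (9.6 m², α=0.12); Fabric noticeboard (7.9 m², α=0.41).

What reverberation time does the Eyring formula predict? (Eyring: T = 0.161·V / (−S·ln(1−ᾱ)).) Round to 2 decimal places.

S = Σ Sᵢ = 1354.0 m².
Absorption A = 11×0.03 + 425×0.13 + 463.4×0.55 + 12.1×0.03 + 425×0.09 + 9.6×0.12 + 7.9×0.41 = 353.454 sabins.
ᾱ = 353.454 / 1354.0 = 0.2610.
−S·ln(1−ᾱ) = −1354.0 × ln(1 − 0.2610) = 409.527.
V = 25 × 17 × 6 = 2550 m³.
T = 0.161·V/[−S·ln(1−ᾱ)] = 0.161·2550/409.527 = 1.00 s.

1.00 s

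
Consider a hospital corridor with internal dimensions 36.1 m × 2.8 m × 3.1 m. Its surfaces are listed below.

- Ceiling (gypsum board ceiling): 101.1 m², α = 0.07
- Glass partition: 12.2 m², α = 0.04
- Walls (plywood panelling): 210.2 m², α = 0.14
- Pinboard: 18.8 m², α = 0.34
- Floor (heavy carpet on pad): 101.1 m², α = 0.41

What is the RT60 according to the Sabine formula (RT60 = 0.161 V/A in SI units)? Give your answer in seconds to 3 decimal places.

0.595 sec

Total absorption A = 101.1·0.07 + 12.2·0.04 + 210.2·0.14 + 18.8·0.34 + 101.1·0.41
  = 7.077 + 0.488 + 29.428 + 6.392 + 41.451 = 84.836 m² sabins.
Volume V = 36.1 × 2.8 × 3.1 = 313.348 m³.
Sabine: RT60 = 0.161 × 313.348 / 84.836 = 0.595 s.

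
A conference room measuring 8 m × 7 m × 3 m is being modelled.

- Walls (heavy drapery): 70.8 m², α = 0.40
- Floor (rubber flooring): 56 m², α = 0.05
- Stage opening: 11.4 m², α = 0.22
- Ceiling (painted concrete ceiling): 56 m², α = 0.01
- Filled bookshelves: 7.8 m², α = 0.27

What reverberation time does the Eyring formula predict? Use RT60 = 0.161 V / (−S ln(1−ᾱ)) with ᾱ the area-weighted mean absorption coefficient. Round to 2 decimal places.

S = Σ Sᵢ = 202.0 m².
Σ(Sᵢαᵢ) = 70.8·0.40 + 56·0.05 + 11.4·0.22 + 56·0.01 + 7.8·0.27 = 36.294.
Mean coefficient ᾱ = A/S = 0.1797.
Eyring denominator: −S ln(1−ᾱ) = 40.013.
V = 8 × 7 × 3 = 168 m³.
T = 0.161·V/[−S·ln(1−ᾱ)] = 0.161·168/40.013 = 0.68 s.

0.68 s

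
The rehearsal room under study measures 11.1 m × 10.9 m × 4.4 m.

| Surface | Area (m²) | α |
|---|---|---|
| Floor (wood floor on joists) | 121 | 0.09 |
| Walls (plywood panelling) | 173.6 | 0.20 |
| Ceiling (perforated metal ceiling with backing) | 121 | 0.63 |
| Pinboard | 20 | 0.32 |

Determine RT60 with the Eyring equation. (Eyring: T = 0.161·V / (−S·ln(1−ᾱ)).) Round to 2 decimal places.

0.56 seconds

S = Σ Sᵢ = 435.6 m².
Absorption A = 121×0.09 + 173.6×0.20 + 121×0.63 + 20×0.32 = 128.240 sabins.
Mean coefficient ᾱ = A/S = 0.2944.
Eyring denominator: −S ln(1−ᾱ) = 151.897.
V = 11.1 × 10.9 × 4.4 = 532.356 m³.
RT60 = 0.161 × 532.356 / 151.897 = 0.56 s.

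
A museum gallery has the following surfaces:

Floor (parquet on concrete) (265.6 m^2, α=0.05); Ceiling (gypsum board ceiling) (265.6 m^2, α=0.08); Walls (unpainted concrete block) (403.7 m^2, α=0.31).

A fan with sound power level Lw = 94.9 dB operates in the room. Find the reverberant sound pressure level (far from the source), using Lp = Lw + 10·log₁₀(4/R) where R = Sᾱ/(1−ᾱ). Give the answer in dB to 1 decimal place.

Σ(Sᵢαᵢ) = 265.6×0.05 + 265.6×0.08 + 403.7×0.31 = 159.675; total area S = 934.9 m^2.
ᾱ = 159.675/934.9 = 0.1708; R = Sᾱ/(1−ᾱ) = 159.675/(1−0.1708) = 192.565 m^2.
Lp = Lw + 10 log₁₀(4/R) = 94.9 -16.83 = 78.1 dB.

78.1 dB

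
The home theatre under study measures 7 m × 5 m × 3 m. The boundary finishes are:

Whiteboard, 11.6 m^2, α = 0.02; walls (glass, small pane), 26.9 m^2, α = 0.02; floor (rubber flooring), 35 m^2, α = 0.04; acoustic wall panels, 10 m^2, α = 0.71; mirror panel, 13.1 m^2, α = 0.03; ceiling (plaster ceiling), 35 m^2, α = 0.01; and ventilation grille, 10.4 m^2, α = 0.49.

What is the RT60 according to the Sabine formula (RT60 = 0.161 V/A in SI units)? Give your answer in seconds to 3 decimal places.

Total absorption A = 11.6·0.02 + 26.9·0.02 + 35·0.04 + 10·0.71 + 13.1·0.03 + 35·0.01 + 10.4·0.49
  = 0.232 + 0.538 + 1.400 + 7.100 + 0.393 + 0.350 + 5.096 = 15.109 m^2 sabins.
Room volume: 105 m³.
RT60 = 0.161 · V / A = 0.161 × 105 / 15.109 = 1.119 s.

1.119 sec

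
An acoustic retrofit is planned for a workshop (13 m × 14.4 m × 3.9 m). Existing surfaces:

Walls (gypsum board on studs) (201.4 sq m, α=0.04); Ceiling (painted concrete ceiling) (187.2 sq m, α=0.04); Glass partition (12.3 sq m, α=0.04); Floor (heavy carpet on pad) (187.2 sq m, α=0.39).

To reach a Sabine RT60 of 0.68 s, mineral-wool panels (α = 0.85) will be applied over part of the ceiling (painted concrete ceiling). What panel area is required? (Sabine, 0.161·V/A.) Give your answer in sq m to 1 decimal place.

Total absorption A₁ = 201.4·0.04 + 187.2·0.04 + 12.3·0.04 + 187.2·0.39
  = 8.056 + 7.488 + 0.492 + 73.008 = 89.044 sq m sabins.
Required A₂ = 0.161·730.08/0.68 = 172.857 sabins.
Absorption to add: 172.857 − 89.044 = 83.813 sabins.
Each sq m of panel replacing the ceiling (painted concrete ceiling) adds (0.85 − 0.04) = 0.81 sabins.
Area = ΔA/Δα = 83.813/0.81 = 103.5 sq m.

103.5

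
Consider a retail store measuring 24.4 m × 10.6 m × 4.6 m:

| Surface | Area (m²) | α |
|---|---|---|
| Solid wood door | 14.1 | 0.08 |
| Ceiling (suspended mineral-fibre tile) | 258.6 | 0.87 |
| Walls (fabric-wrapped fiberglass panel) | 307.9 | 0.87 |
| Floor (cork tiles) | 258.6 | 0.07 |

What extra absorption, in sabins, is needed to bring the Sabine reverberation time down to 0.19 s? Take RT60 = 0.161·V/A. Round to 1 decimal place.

Equivalent absorption area: A₁ = 14.1·0.08 + 258.6·0.87 + 307.9·0.87 + 258.6·0.07 = 512.085 m².
V = 1189.744 m³. Required absorption A₂ = 0.161 × 1189.744 / 0.19 = 1008.151 sabins.
Shortfall: 1008.151 − 512.085 = 496.1 sabins.

496.1 sabins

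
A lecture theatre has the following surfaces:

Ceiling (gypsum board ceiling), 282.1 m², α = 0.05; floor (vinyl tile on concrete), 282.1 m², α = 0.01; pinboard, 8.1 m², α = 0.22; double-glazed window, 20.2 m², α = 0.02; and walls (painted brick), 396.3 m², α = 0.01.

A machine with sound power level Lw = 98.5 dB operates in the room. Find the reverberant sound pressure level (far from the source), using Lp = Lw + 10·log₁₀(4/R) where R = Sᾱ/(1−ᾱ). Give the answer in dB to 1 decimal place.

A = 23.075 sabins; S = 988.8 m².
ᾱ = 23.075/988.8 = 0.0233; R = Sᾱ/(1−ᾱ) = 23.075/(1−0.0233) = 23.625 m².
Lp = Lw + 10 log₁₀(4/R) = 98.5 -7.71 = 90.8 dB.

90.8 dB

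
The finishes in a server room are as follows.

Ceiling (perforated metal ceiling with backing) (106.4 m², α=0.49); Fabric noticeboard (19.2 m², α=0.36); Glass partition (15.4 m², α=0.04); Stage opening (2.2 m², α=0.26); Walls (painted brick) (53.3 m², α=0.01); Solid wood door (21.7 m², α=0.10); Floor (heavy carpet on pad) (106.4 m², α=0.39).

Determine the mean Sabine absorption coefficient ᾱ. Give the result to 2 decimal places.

0.32

Total surface area S = 324.6 m².
Σ(Sᵢαᵢ) = 106.4×0.49 + 19.2×0.36 + 15.4×0.04 + 2.2×0.26 + 53.3×0.01 + 21.7×0.10 + 106.4×0.39 = 104.435.
ᾱ = A/S = 0.32.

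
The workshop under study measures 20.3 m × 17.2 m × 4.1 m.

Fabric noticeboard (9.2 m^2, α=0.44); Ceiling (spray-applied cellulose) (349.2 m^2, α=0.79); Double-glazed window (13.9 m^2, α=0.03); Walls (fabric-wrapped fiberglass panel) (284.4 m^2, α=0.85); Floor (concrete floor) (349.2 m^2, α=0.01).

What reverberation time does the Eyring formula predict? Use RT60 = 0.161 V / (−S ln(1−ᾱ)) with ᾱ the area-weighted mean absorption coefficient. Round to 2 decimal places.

S = Σ Sᵢ = 1005.9 m^2.
Absorption A = 9.2×0.44 + 349.2×0.79 + 13.9×0.03 + 284.4×0.85 + 349.2×0.01 = 525.565 sabins.
Mean coefficient ᾱ = A/S = 0.5225.
Eyring denominator: −S ln(1−ᾱ) = 743.552.
V = 20.3 × 17.2 × 4.1 = 1431.556 m³.
T = 0.161·V/[−S·ln(1−ᾱ)] = 0.161·1431.556/743.552 = 0.31 s.

0.31 seconds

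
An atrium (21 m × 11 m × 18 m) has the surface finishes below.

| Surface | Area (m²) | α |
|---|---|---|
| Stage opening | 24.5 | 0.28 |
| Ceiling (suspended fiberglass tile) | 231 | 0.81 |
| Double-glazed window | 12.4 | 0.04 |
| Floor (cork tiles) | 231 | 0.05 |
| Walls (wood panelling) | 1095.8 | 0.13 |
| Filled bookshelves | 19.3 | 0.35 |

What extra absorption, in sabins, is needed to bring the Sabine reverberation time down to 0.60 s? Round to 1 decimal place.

760.5 sabins

Summing Sᵢαᵢ: 6.860 + 187.110 + 0.496 + 11.550 + 142.454 + 6.755 → A₁ = 355.225 sabins.
Target A₂ = 0.161·4158/0.60 = 1115.730 sabins (V = 4158 m³).
ΔA = A₂ − A₁ = 1115.730 − 355.225 = 760.5 sabins.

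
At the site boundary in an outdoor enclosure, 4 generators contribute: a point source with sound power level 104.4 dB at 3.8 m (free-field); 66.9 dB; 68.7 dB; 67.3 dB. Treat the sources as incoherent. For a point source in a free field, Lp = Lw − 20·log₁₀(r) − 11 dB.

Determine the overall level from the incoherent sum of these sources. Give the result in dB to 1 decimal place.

Source at 3.8 m: Lp = 104.4 − 20·log₁₀(3.8) − 11 = 81.8 dB.
Sum in the linear (power) domain: Σ 10^(Lᵢ/10) = 10^(81.8/10) + 10^(66.9/10) + 10^(68.7/10) + 10^(67.3/10) = 1.69e+08.
L_total = 10·log₁₀(1.69e+08) = 82.3 dB.

82.3 dB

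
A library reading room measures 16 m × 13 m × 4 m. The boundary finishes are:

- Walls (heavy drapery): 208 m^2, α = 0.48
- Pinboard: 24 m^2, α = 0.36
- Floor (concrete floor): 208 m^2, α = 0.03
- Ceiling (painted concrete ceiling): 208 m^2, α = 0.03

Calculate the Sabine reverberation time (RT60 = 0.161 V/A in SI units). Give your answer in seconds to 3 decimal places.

1.107 s

Total absorption A = 208·0.48 + 24·0.36 + 208·0.03 + 208·0.03
  = 99.840 + 8.640 + 6.240 + 6.240 = 120.960 m^2 sabins.
V = 16·13·4 = 832 m³.
T = 0.161 V/A = 0.161·832/120.960 = 1.107 s.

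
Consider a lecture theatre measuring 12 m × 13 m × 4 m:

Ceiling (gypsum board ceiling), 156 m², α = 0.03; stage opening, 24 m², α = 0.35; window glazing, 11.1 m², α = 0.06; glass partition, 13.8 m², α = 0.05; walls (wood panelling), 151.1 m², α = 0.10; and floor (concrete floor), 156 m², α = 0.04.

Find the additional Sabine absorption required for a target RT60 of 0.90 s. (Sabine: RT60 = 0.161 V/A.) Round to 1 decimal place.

Total absorption A₁ = 156×0.03 + 24×0.35 + 11.1×0.06 + 13.8×0.05 + 151.1×0.10 + 156×0.04
  = 4.680 + 8.400 + 0.666 + 0.690 + 15.110 + 6.240 = 35.786 m² sabins.
Target A₂ = 0.161·624/0.90 = 111.627 sabins (V = 624 m³).
Additional absorption ΔA = 111.627 − 35.786 = 75.8 sabins.

75.8 sabins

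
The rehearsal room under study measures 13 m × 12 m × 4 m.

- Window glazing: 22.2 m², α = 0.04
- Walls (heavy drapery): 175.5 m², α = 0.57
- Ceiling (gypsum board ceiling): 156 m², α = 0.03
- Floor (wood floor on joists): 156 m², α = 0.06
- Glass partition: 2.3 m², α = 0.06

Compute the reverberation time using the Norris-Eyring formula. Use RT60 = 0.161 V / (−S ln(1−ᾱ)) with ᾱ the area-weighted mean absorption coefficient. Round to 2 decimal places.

S = Σ Sᵢ = 512.0 m².
Σ(Sᵢαᵢ) = 22.2·0.04 + 175.5·0.57 + 156·0.03 + 156·0.06 + 2.3·0.06 = 115.101.
Mean coefficient ᾱ = A/S = 0.2248.
Eyring denominator: −S ln(1−ᾱ) = 130.373.
V = 13 × 12 × 4 = 624 m³.
RT60 = 0.161 × 624 / 130.373 = 0.77 s.

0.77 s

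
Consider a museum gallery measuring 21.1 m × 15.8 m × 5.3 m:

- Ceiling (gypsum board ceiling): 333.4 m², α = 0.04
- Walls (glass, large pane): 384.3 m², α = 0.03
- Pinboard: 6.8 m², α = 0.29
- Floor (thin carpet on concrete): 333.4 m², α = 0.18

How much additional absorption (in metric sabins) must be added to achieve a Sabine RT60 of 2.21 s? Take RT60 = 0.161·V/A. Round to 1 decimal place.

Equivalent absorption area: A₁ = 333.4·0.04 + 384.3·0.03 + 6.8·0.29 + 333.4·0.18 = 86.849 m².
Target A₂ = 0.161·1766.914/2.21 = 128.721 sabins (V = 1766.914 m³).
Shortfall: 128.721 − 86.849 = 41.9 sabins.

41.9 sabins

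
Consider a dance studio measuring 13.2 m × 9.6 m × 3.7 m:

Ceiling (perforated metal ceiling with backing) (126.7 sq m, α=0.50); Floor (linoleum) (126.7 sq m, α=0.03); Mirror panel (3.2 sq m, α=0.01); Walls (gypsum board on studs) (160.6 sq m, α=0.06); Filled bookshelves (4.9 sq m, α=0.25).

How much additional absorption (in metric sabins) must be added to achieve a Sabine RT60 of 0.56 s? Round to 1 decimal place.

56.8 sabins

Total absorption A₁ = 126.7·0.50 + 126.7·0.03 + 3.2·0.01 + 160.6·0.06 + 4.9·0.25
  = 63.350 + 3.801 + 0.032 + 9.636 + 1.225 = 78.044 sq m sabins.
Target A₂ = 0.161·468.864/0.56 = 134.798 sabins (V = 468.864 m³).
Shortfall: 134.798 − 78.044 = 56.8 sabins.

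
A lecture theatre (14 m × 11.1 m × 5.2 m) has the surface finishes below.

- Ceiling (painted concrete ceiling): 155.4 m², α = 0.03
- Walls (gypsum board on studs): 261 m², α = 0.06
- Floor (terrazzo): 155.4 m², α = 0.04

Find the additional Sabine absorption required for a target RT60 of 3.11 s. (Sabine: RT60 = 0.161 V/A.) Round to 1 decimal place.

A₁ = Σ Sᵢαᵢ = 155.4·0.03 + 261·0.06 + 155.4·0.04 = 26.538 sabins.
Target A₂ = 0.161·808.08/3.11 = 41.833 sabins (V = 808.08 m³).
Additional absorption ΔA = 41.833 − 26.538 = 15.3 sabins.

15.3 sabins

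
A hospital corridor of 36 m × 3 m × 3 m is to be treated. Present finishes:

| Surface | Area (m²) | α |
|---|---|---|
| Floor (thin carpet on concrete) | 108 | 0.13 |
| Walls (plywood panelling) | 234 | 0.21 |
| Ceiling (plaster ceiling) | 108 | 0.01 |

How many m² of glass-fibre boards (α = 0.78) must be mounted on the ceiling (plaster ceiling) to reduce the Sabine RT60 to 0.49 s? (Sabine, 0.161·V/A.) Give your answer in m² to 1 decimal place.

54.8

A₁ = Σ Sᵢαᵢ = 108·0.13 + 234·0.21 + 108·0.01 = 64.260 sabins.
V = 324 m³. Target absorption A₂ = 0.161 × 324 / 0.49 = 106.457 sabins.
ΔA needed = 106.457 − 64.260 = 42.197 sabins.
Net gain per m²: Δα = 0.78 − 0.01 = 0.77.
Panel area = 42.197 / 0.77 = 54.8 m².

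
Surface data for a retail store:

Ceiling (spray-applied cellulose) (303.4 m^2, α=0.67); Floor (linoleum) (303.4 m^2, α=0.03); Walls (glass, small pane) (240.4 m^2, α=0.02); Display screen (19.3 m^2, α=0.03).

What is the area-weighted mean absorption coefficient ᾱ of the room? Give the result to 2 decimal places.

S = Σ Sᵢ = 303.4 + 303.4 + 240.4 + 19.3 = 866.5 m^2.
Weighted sum Σ Sα = 217.767.
ᾱ = 217.767 / 866.5 = 0.25.

0.25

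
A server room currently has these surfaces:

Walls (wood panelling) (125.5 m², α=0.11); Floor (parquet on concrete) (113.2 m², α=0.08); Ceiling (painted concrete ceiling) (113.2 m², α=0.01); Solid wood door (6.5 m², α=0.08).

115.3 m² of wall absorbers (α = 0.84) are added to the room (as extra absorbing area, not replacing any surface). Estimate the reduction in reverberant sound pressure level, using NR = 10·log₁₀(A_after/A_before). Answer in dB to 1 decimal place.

Total absorption A_before = 125.5*0.11 + 113.2*0.08 + 113.2*0.01 + 6.5*0.08
  = 13.805 + 9.056 + 1.132 + 0.520 = 24.513 m² sabins.
Added absorption = 115.3 × 0.84 = 96.852 sabins.
New total A_after = 121.365 sabins.
NR = 10·log₁₀(121.365/24.513) = 6.9 dB.

6.9 dB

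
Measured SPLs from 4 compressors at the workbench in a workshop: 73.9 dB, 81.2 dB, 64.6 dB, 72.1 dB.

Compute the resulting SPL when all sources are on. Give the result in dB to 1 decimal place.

82.4 dB

Converting to relative power and adding: 10^(73.9/10) + 10^(81.2/10) + 10^(64.6/10) + 10^(72.1/10) = 1.755e+08.
Combined level = 10 log₁₀(1.755e+08) = 82.4 dB.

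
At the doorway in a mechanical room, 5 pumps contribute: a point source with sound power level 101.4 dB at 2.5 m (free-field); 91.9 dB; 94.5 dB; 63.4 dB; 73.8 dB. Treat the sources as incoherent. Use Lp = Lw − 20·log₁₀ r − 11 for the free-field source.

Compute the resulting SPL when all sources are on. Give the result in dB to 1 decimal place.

Source at 2.5 m: Lp = 101.4 − 20·log₁₀(2.5) − 11 = 82.4 dB.
Sum in the linear (power) domain: Σ 10^(Lᵢ/10) = 10^(82.4/10) + 10^(91.9/10) + 10^(94.5/10) + 10^(63.4/10) + 10^(73.8/10) = 4.567e+09.
Back to dB: 10·log₁₀ Σ = 96.6 dB.

96.6 dB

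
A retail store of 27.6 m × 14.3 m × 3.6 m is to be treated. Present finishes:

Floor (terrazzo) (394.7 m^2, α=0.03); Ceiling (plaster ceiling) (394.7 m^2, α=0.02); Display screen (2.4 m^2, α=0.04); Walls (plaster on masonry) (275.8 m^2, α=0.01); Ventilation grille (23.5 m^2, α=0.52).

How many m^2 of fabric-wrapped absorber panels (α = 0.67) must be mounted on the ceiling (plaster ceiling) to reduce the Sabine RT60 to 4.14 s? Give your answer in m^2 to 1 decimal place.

Summing Sᵢαᵢ: 11.841 + 7.894 + 0.096 + 2.758 + 12.220 → A₁ = 34.809 sabins.
Required A₂ = 0.161·1420.848/4.14 = 55.255 sabins.
Absorption to add: 55.255 − 34.809 = 20.446 sabins.
Net gain per m^2: Δα = 0.67 − 0.02 = 0.65.
Area = ΔA/Δα = 20.446/0.65 = 31.5 m^2.

31.5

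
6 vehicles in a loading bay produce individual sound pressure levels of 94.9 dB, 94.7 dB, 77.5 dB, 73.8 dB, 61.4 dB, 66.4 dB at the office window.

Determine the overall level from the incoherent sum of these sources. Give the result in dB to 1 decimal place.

Σ 10^(Lᵢ/10) = 6.127e+09.
Back to dB: 10·log₁₀ Σ = 97.9 dB.

97.9 dB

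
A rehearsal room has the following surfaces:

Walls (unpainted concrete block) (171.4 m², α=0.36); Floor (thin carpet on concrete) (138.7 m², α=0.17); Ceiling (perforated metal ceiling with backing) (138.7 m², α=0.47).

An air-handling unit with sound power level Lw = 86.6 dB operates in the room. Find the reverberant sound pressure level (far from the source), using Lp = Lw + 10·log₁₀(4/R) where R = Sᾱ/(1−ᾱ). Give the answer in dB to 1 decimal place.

A = 150.472 sabins; S = 448.8 m².
ᾱ = 0.3353, so room constant R = A/(1−ᾱ) = 226.376 m².
Lp = Lw + 10 log₁₀(4/R) = 86.6 -17.53 = 69.1 dB.

69.1 dB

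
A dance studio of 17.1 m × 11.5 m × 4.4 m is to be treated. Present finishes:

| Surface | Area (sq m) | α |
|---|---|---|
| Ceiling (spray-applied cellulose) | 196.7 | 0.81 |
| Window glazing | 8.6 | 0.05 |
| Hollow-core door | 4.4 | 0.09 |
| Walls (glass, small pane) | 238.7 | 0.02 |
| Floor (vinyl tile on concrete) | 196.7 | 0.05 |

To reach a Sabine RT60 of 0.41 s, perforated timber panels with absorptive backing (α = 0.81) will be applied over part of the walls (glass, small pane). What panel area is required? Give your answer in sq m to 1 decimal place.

208.9

A₁ = Σ Sᵢαᵢ = 196.7×0.81 + 8.6×0.05 + 4.4×0.09 + 238.7×0.02 + 196.7×0.05 = 174.762 sabins.
Required A₂ = 0.161·865.26/0.41 = 339.773 sabins.
Absorption to add: 339.773 − 174.762 = 165.011 sabins.
Net gain per sq m: Δα = 0.81 − 0.02 = 0.79.
Area = ΔA/Δα = 165.011/0.79 = 208.9 sq m.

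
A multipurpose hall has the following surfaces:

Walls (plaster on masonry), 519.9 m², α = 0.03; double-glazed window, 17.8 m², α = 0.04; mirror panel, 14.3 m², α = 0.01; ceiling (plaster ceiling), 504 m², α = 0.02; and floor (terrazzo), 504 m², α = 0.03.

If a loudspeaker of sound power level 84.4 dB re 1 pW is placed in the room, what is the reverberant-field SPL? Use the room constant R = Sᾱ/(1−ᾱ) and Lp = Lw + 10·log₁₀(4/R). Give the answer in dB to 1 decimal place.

74.1 dB

Σ(Sᵢαᵢ) = 519.9·0.03 + 17.8·0.04 + 14.3·0.01 + 504·0.02 + 504·0.03 = 41.652; total area S = 1560.0 m².
ᾱ = 0.0267, so room constant R = A/(1−ᾱ) = 42.795 m².
Lp = 84.4 + 10·log₁₀(4/42.795) = 84.4 + (-10.29) = 74.1 dB.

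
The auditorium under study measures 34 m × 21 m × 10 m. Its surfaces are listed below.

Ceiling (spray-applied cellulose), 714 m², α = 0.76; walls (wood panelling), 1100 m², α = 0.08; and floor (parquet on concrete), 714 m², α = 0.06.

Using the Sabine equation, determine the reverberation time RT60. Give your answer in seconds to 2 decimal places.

Summing Sᵢαᵢ: 542.640 + 88.000 + 42.840 → A = 673.480 sabins.
Room volume: 7140 m³.
RT60 = 0.161 · V / A = 0.161 × 7140 / 673.480 = 1.71 s.

1.71 s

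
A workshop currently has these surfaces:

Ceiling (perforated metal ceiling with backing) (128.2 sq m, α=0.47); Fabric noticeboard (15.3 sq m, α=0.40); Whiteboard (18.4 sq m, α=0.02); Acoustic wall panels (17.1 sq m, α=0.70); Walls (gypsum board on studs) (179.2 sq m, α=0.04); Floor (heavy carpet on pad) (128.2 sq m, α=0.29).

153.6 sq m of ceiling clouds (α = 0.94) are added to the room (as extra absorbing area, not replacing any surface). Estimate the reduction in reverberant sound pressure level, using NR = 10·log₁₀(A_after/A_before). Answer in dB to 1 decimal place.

A_before = Σ Sᵢαᵢ = 128.2·0.47 + 15.3·0.40 + 18.4·0.02 + 17.1·0.70 + 179.2·0.04 + 128.2·0.29 = 123.058 sabins.
Treatment contributes 153.6·0.94 = 144.384 sabins.
A_after = 123.058 + 144.384 = 267.442 sabins.
Reduction = 10 log₁₀(A_after/A_before) = 10 log₁₀(2.1733) = 3.4 dB.

3.4 dB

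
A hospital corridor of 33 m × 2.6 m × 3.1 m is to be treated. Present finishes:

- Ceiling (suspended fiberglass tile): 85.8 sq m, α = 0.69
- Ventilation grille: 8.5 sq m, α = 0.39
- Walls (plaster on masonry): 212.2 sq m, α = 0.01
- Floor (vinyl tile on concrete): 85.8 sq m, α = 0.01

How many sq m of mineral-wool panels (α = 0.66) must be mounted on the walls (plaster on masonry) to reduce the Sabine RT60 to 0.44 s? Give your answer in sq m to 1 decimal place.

49.0

A₁ = Σ Sᵢαᵢ = 85.8·0.69 + 8.5·0.39 + 212.2·0.01 + 85.8·0.01 = 65.497 sabins.
Required A₂ = 0.161·265.98/0.44 = 97.325 sabins.
Absorption to add: 97.325 − 65.497 = 31.828 sabins.
Net gain per sq m: Δα = 0.66 − 0.01 = 0.65.
Area = ΔA/Δα = 31.828/0.65 = 49.0 sq m.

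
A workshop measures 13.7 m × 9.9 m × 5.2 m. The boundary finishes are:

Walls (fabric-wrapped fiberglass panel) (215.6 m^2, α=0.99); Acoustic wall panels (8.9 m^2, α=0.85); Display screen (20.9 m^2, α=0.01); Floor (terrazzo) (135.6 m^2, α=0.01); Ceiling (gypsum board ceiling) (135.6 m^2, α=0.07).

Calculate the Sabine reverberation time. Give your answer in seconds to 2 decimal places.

0.49 seconds

A = Σ Sᵢαᵢ = 215.6×0.99 + 8.9×0.85 + 20.9×0.01 + 135.6×0.01 + 135.6×0.07 = 232.066 sabins.
Volume V = 13.7 × 9.9 × 5.2 = 705.276 m³.
Sabine: RT60 = 0.161 × 705.276 / 232.066 = 0.49 s.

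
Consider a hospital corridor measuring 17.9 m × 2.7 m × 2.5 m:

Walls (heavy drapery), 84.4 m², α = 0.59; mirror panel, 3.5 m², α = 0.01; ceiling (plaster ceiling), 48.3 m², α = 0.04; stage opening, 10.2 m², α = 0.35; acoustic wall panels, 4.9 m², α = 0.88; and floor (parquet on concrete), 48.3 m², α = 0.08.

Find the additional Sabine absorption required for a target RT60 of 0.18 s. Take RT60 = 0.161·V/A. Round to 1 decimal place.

44.6 sabins

Summing Sᵢαᵢ: 49.796 + 0.035 + 1.932 + 3.570 + 4.312 + 3.864 → A₁ = 63.509 sabins.
For T = 0.18 s, need A₂ = 0.161·V/T = 0.161·120.825/0.18 = 108.071 sabins.
ΔA = A₂ − A₁ = 108.071 − 63.509 = 44.6 sabins.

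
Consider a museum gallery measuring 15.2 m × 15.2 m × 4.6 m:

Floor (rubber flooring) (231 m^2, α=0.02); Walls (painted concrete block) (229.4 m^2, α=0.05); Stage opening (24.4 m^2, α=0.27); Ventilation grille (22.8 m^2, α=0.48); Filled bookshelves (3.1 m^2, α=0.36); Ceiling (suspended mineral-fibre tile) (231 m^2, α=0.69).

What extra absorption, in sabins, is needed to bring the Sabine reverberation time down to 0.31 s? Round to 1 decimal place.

357.8 sabins

A₁ = Σ Sᵢαᵢ = 231*0.02 + 229.4*0.05 + 24.4*0.27 + 22.8*0.48 + 3.1*0.36 + 231*0.69 = 194.128 sabins.
For T = 0.31 s, need A₂ = 0.161·V/T = 0.161·1062.784/0.31 = 551.962 sabins.
Additional absorption ΔA = 551.962 − 194.128 = 357.8 sabins.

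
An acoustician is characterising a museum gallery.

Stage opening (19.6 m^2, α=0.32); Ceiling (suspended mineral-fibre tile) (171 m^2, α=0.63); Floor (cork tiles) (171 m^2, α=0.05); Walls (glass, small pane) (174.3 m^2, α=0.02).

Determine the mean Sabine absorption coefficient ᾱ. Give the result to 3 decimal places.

0.235

Total surface area S = 535.9 m^2.
A = 19.6*0.32 + 171*0.63 + 171*0.05 + 174.3*0.02 = 126.038 sabins.
ᾱ = A/S = 0.235.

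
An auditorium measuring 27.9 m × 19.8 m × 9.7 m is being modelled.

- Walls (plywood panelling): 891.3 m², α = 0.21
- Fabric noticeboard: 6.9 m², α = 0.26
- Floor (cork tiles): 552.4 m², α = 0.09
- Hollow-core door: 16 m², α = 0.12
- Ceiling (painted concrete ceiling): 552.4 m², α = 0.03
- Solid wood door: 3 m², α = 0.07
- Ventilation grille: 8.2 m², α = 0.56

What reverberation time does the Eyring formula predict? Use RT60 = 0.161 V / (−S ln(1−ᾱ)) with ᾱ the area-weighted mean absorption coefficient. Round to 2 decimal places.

3.08 s

Total surface area S = 891.3 + 6.9 + 552.4 + 16 + 552.4 + 3 + 8.2 = 2030.2 m².
Absorption A = 891.3·0.21 + 6.9·0.26 + 552.4·0.09 + 16·0.12 + 552.4·0.03 + 3·0.07 + 8.2·0.56 = 261.977 sabins.
ᾱ = 261.977 / 2030.2 = 0.1290.
Eyring denominator: −S ln(1−ᾱ) = 280.398.
V = 27.9 × 19.8 × 9.7 = 5358.474 m³.
T = 0.161·V/[−S·ln(1−ᾱ)] = 0.161·5358.474/280.398 = 3.08 s.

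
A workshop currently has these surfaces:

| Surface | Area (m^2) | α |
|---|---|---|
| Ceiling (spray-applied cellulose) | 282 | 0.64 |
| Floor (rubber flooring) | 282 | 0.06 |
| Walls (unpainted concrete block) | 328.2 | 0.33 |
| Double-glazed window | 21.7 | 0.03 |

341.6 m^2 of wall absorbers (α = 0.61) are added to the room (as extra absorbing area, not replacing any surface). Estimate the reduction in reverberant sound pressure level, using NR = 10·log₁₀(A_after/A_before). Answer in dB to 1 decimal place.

Total absorption A_before = 282·0.64 + 282·0.06 + 328.2·0.33 + 21.7·0.03
  = 180.480 + 16.920 + 108.306 + 0.651 = 306.357 m^2 sabins.
Added absorption = 341.6 × 0.61 = 208.376 sabins.
A_after = 306.357 + 208.376 = 514.733 sabins.
NR = 10·log₁₀(514.733/306.357) = 2.3 dB.

2.3 dB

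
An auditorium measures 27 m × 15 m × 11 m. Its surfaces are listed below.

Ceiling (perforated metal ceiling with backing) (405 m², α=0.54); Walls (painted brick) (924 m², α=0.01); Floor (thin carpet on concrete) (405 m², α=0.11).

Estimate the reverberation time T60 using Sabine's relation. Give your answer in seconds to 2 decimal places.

2.63 s

A = Σ Sᵢαᵢ = 405×0.54 + 924×0.01 + 405×0.11 = 272.490 sabins.
Volume V = 27 × 15 × 11 = 4455 m³.
T = 0.161 V/A = 0.161·4455/272.490 = 2.63 s.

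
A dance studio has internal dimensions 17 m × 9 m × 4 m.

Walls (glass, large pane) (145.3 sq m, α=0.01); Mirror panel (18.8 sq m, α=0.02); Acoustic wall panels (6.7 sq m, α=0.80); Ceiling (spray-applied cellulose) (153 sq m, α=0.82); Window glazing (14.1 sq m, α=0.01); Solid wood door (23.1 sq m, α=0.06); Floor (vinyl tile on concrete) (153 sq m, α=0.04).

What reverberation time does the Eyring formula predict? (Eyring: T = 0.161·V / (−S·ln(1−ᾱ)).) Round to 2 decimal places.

0.60 s

S = Σ Sᵢ = 514.0 sq m.
Σ(Sᵢαᵢ) = 145.3·0.01 + 18.8·0.02 + 6.7·0.80 + 153·0.82 + 14.1·0.01 + 23.1·0.06 + 153·0.04 = 140.296.
Mean coefficient ᾱ = A/S = 0.2729.
Eyring denominator: −S ln(1−ᾱ) = 163.807.
V = 17 × 9 × 4 = 612 m³.
RT60 = 0.161 × 612 / 163.807 = 0.60 s.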